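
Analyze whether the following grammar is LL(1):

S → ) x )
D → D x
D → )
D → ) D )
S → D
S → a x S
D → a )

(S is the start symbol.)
No. Predict set conflict for S: { ')' }

A grammar is LL(1) if for each non-terminal N with multiple productions, the predict sets of those productions are pairwise disjoint, where PREDICT(N → α) = (FIRST(α) \ {ε}) ∪ (FOLLOW(N) if α ⇒* ε).

Relevant sets:
  FIRST(D) = { ')', 'a' }

For S:
  PREDICT(S → ')' x ')') = { ')' }
  PREDICT(S → D) = { ')', 'a' }
  PREDICT(S → a x S) = { 'a' }
For D:
  PREDICT(D → D x) = { ')', 'a' }
  PREDICT(D → ')') = { ')' }
  PREDICT(D → ')' D ')') = { ')' }
  PREDICT(D → a ')') = { 'a' }

Conflict found: Predict set conflict for S: { ')' }
The grammar is NOT LL(1).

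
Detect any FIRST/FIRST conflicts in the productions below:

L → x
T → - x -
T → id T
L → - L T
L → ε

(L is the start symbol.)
A FIRST/FIRST conflict occurs when two productions N → α and N → β for the same non-terminal have FIRST(α) ∩ FIRST(β) ≠ ∅ (with ε ∈ FIRST of a nullable right-hand side, so two nullable alternatives also conflict).

Productions for L:
  L → x: FIRST = { 'x' }
  L → - L T: FIRST = { '-' }
  L → ε: FIRST = { ε }
Productions for T:
  T → - x -: FIRST = { '-' }
  T → id T: FIRST = { 'id' }

All alternatives of each non-terminal have pairwise disjoint FIRST sets.

Answer: No FIRST/FIRST conflicts.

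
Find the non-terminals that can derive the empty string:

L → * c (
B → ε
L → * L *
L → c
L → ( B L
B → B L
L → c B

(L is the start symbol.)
{ 'B' }

ε-productions: B → ε
So B is immediately nullable.
No further non-terminal can be added: every production for the remaining non-terminals contains a terminal or a non-nullable non-terminal.
Nullable = { 'B' }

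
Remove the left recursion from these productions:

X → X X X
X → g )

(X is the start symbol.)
X is directly left-recursive. The standard transformation for
  A → A α₁ | ... | A α_m | β₁ | ... | β_n
is
  A  → β₁ A' | ... | β_n A'
  A' → α₁ A' | ... | α_m A' | ε

X → g ) becomes X → g ) X'
X → X X X becomes X' → X X X'
Add X' → ε

Resulting grammar:
X → g ) X'
X' → X X X'
X' → ε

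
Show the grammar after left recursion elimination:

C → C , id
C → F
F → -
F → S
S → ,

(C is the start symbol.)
C → F C'
C' → , id C'
C' → ε
F → -
F → S
S → ,

C is directly left-recursive. The standard transformation for
  A → A α₁ | ... | A α_m | β₁ | ... | β_n
is
  A  → β₁ A' | ... | β_n A'
  A' → α₁ A' | ... | α_m A' | ε

C → F becomes C → F C'
C → C , id becomes C' → , id C'
Add C' → ε

Productions for other non-terminals are unchanged:
  F → -
  F → S
  S → ,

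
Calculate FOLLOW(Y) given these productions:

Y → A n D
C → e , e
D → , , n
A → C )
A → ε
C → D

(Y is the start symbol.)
{ $ }

Y is the start symbol, so $ ∈ FOLLOW(Y).
Y does not occur on any right-hand side.

Taking the union: FOLLOW(Y) = { $ }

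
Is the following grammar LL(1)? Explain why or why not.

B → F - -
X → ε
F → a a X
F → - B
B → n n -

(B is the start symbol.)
Yes, the grammar is LL(1).

A grammar is LL(1) if for each non-terminal N with multiple productions, the predict sets of those productions are pairwise disjoint, where PREDICT(N → α) = (FIRST(α) \ {ε}) ∪ (FOLLOW(N) if α ⇒* ε).

Relevant sets:
  FIRST(F) = { '-', 'a' }

For B:
  PREDICT(B → F '-' '-') = { '-', 'a' }
  PREDICT(B → n n '-') = { 'n' }
For F:
  PREDICT(F → a a X) = { 'a' }
  PREDICT(F → '-' B) = { '-' }
X has a single production, so nothing to check there.

All predict sets are disjoint. The grammar IS LL(1).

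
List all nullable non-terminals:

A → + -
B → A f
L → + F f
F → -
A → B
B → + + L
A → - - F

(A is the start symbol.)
None

A non-terminal is nullable if it can derive ε (the empty string): either it has an ε-production, or it has a production whose right-hand side consists entirely of nullable non-terminals.

There are no ε-productions, so no non-terminal can derive ε.
No non-terminals are nullable.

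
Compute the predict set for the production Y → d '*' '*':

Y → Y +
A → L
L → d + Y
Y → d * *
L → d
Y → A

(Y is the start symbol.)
{ 'd' }

PREDICT(Y → d '*' '*') = (FIRST(RHS) \ {ε}) ∪ (FOLLOW(Y) if ε ∈ FIRST(RHS), i.e. RHS ⇒* ε)
FIRST(d '*' '*') = { 'd' }
ε ∉ FIRST(d '*' '*'), so FOLLOW(Y) is not added.
PREDICT(Y → d '*' '*') = { 'd' }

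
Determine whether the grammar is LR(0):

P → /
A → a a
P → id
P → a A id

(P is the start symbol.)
A grammar is LR(0) if no state in the canonical LR(0) collection has:
  - both a shift item (dot before a terminal) and a complete item (shift-reduce conflict), or
  - two or more complete items (reduce-reduce conflict; the accept item [P' → P .] counts as a complete item here).

Augment with P' → P and build the canonical LR(0) collection (I0 = CLOSURE({[P' → . P]}), then GOTO on every symbol after a dot until no new states appear). It has 9 states:
  I0: { [P → . /], [P → . a A id], [P → . id], [P' → . P] }  — shift
  I1: { [P → / .] }  — reduce
  I2: { [P' → P .] }  — accept
  I3: { [A → . a a], [P → a . A id] }  — shift
  I4: { [P → id .] }  — reduce
  I5: { [P → a A . id] }  — shift
  I6: { [A → a . a] }  — shift
  I7: { [A → a a .] }  — reduce
  I8: { [P → a A id .] }  — reduce

Every state is either a pure shift/goto state or contains exactly one complete item and nothing to shift — no conflicts. The grammar is LR(0).

Answer: Yes, the grammar is LR(0)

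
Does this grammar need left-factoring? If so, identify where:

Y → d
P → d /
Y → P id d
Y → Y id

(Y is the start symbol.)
Left-factoring is needed when two productions for the same non-terminal
share a common prefix on the right-hand side.

Productions for Y:
  Y → d
  Y → P id d
  Y → Y id

No common prefixes found.

Answer: No, left-factoring is not needed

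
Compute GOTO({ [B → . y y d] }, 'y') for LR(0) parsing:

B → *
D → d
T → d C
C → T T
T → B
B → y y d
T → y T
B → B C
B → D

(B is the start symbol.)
GOTO(I, 'y') = CLOSURE({ [A → αX.β] : [A → α.Xβ] ∈ I, X = 'y' })

Items with dot before 'y', with the dot advanced:
  [B → . y y d] → [B → y . y d]
Closure adds nothing (no advanced item has the dot before a non-terminal).

GOTO = { [B → y . y d] }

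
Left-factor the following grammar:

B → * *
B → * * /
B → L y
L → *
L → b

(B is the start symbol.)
B → * * B'
B' → ε
B' → /
B → L y
L → *
L → b

Left-factoring transforms A → αβ₁ | αβ₂ into A → αA' and A' → β₁ | β₂
(α is the longest common prefix among the alternatives). Repeat until
no nonterminal has two alternatives with a common prefix.

Round 1: B has alternatives sharing prefix '* *'. Introduce B': B → * * B'
  Add: B' → ε
  Add: B' → /

No remaining common prefixes — done.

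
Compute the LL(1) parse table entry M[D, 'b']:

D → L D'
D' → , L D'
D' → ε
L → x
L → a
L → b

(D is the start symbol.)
D → L D'

To find M[D, 'b'], we find productions for D where 'b' is in the predict set (PREDICT(N → α) = (FIRST(α) \ {ε}) ∪ (FOLLOW(N) if α ⇒* ε)).

Relevant sets:
  FIRST(L) = { 'a', 'b', 'x' }

D → L D': PREDICT = { 'a', 'b', 'x' }
  'b' is in predict set, so this production goes in M[D, 'b']

M[D, 'b'] = D → L D'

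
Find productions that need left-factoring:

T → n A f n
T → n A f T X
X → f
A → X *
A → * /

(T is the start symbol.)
Left-factoring is needed when two productions for the same non-terminal
share a common prefix on the right-hand side.

Productions for T:
  T → n A f n
  T → n A f T X
Productions for A:
  A → X *
  A → * /

Found common prefix 'n A f' in productions for T

Answer: Yes, T has productions with common prefix 'n A f'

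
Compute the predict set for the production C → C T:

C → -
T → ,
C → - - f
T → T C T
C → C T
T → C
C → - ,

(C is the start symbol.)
PREDICT(C → C T) = (FIRST(RHS) \ {ε}) ∪ (FOLLOW(C) if ε ∈ FIRST(RHS), i.e. RHS ⇒* ε)
FIRST(C) = { '-' }
FIRST(C T) = { '-' }
ε ∉ FIRST(C T), so FOLLOW(C) is not added.
PREDICT(C → C T) = { '-' }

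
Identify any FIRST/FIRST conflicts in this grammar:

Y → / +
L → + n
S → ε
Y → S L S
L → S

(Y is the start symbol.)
FIRST sets of the non-terminals at (or reachable through a nullable prefix from) the front of some alternative:
  FIRST(S) = { ε }
  FIRST(L) = { '+', ε }

Productions for Y:
  Y → / +: FIRST = { '/' }
  Y → S L S: FIRST = { '+', ε }
Productions for L:
  L → + n: FIRST = { '+' }
  L → S: FIRST = { ε }
S has only one production, so no FIRST/FIRST conflict is possible there.

All alternatives of each non-terminal have pairwise disjoint FIRST sets.

Answer: No FIRST/FIRST conflicts.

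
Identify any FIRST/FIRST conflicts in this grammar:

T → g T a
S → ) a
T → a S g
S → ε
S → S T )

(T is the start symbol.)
Yes. S → ')' a / S → S T ')' on { ')' }

A FIRST/FIRST conflict occurs when two productions N → α and N → β for the same non-terminal have FIRST(α) ∩ FIRST(β) ≠ ∅ (with ε ∈ FIRST of a nullable right-hand side, so two nullable alternatives also conflict).

FIRST sets of the non-terminals at (or reachable through a nullable prefix from) the front of some alternative:
  FIRST(S) = { ')', 'a', 'g', ε }
  FIRST(T) = { 'a', 'g' }

Productions for T:
  T → g T a: FIRST = { 'g' }
  T → a S g: FIRST = { 'a' }
Productions for S:
  S → ) a: FIRST = { ')' }
  S → ε: FIRST = { ε }
  S → S T ): FIRST = { ')', 'a', 'g' }

Conflict for S: S → ) a and S → S T )
  Overlap: { ')' }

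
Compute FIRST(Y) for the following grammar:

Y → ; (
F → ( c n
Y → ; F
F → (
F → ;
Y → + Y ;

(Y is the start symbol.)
{ '+', ';' }

From Y → ; (:
  - ';' is a terminal: add ';' and stop
From Y → ; F:
  - ';' is a terminal: add ';' and stop
From Y → + Y ;:
  - '+' is a terminal: add '+' and stop

Collecting: FIRST(Y) = { '+', ';' }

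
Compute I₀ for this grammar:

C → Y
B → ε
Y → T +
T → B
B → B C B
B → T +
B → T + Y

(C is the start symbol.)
First, augment the grammar with C' → C
I₀ = CLOSURE({ [C' → . C] }):
  [C' → . C] has the dot before C: add [C → . Y]
  [C → . Y] has the dot before Y: add [Y → . T +]
  [Y → . T +] has the dot before T: add [T → . B]
  [T → . B] has the dot before B: add [B → .], [B → . B C B], [B → . T +], [B → . T + Y]
No further items can be added.

I₀ = { [B → . B C B], [B → . T + Y], [B → . T +], [B → .], [C → . Y], [C' → . C], [T → . B], [Y → . T +] }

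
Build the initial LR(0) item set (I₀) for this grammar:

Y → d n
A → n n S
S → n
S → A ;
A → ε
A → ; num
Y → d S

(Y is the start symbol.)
First, augment the grammar with Y' → Y
I₀ = CLOSURE({ [Y' → . Y] }):
  [Y' → . Y] has the dot before Y: add [Y → . d n], [Y → . d S]
No further items can be added.

I₀ = { [Y → . d S], [Y → . d n], [Y' → . Y] }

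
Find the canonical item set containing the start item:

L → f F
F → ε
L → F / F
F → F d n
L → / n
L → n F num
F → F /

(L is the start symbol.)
{ [F → . F /], [F → . F d n], [F → .], [L → . / n], [L → . F / F], [L → . f F], [L → . n F num], [L' → . L] }

First, augment the grammar with L' → L
I₀ = CLOSURE({ [L' → . L] }):
  [L' → . L] has the dot before L: add [L → . f F], [L → . F / F], [L → . / n], [L → . n F num]
  [L → . F / F] has the dot before F: add [F → .], [F → . F d n], [F → . F /]
No further items can be added.

I₀ = { [F → . F /], [F → . F d n], [F → .], [L → . / n], [L → . F / F], [L → . f F], [L → . n F num], [L' → . L] }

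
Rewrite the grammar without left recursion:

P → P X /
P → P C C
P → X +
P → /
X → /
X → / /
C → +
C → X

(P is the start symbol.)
P is directly left-recursive. The standard transformation for
  A → A α₁ | ... | A α_m | β₁ | ... | β_n
is
  A  → β₁ A' | ... | β_n A'
  A' → α₁ A' | ... | α_m A' | ε

P → X + becomes P → X + P'
P → / becomes P → / P'
P → P X / becomes P' → X / P'
P → P C C becomes P' → C C P'
Add P' → ε

Productions for other non-terminals are unchanged:
  X → /
  X → / /
  C → +
  C → X

Resulting grammar:
P → X + P'
P → / P'
P' → X / P'
P' → C C P'
P' → ε
X → /
X → / /
C → +
C → X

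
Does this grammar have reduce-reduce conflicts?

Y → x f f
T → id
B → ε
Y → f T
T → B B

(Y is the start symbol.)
A reduce-reduce conflict occurs when an LR(0) state has two complete items [A → α .] and [B → β .] — both call for a reduction, and with no lookahead the parser cannot choose between them.

Augment with Y' → Y and build the canonical LR(0) collection (I0 = CLOSURE({[Y' → . Y]}), then GOTO on every symbol after a dot until no new states appear). It has 10 states:
  I0: { [Y → . f T], [Y → . x f f], [Y' → . Y] }  — shift
  I1: { [Y' → Y .] }  — accept
  I2: { [B → .], [T → . B B], [T → . id], [Y → f . T] }  — shift, reduce
  I3: { [Y → x . f f] }  — shift
  I4: { [Y → x f . f] }  — shift
  I5: { [Y → x f f .] }  — reduce
  I6: { [B → .], [T → B . B] }  — reduce
  I7: { [Y → f T .] }  — reduce
  I8: { [T → id .] }  — reduce
  I9: { [T → B B .] }  — reduce

No state contains more than one complete item.

Answer: No reduce-reduce conflicts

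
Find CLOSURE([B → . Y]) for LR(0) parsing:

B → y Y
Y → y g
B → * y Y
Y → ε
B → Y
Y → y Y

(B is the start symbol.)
To compute CLOSURE, for each item [A → α.Bβ] where B is a non-terminal, add [B → .γ] for all productions B → γ; repeat for the newly added items until nothing changes.

Start with: [B → . Y]
  [B → . Y] has the dot before Y: add [Y → . y g], [Y → .], [Y → . y Y]
No further items can be added.

CLOSURE = { [B → . Y], [Y → . y Y], [Y → . y g], [Y → .] }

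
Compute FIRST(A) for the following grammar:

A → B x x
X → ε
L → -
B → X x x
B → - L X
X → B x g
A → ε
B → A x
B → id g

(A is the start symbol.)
{ '-', 'id', 'x', ε }

To compute FIRST(A), examine every production with A on the left-hand side, reading each right-hand side left to right until a non-nullable symbol is reached.

FIRST sets of the other non-terminals involved (by the same procedure, iterated to a fixed point):
  FIRST(B) = { '-', 'id', 'x' }

From A → B x x:
  - B is a non-terminal: add FIRST(B) \ {ε} = { '-', 'id', 'x' }
    B is not nullable, so stop
From A → ε:
  - ε-production, so ε ∈ FIRST(A)

Collecting: FIRST(A) = { '-', 'id', 'x', ε }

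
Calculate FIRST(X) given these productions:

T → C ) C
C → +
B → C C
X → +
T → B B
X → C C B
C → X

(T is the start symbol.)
To compute FIRST(X), examine every production with X on the left-hand side, reading each right-hand side left to right until a non-nullable symbol is reached.

FIRST sets of the other non-terminals involved (by the same procedure, iterated to a fixed point):
  FIRST(C) = { '+' }

From X → +:
  - '+' is a terminal: add '+' and stop
From X → C C B:
  - C is a non-terminal: add FIRST(C) \ {ε} = { '+' }
    C is not nullable, so stop

Collecting: FIRST(X) = { '+' }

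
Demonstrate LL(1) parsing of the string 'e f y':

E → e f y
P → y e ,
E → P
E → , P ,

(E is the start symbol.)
LL(1) parsing maintains a stack (initially the start symbol over $) and the input. At each step: if the stack top is a terminal, match it against the current input token; if it is a non-terminal N, replace it with the RHS of M[N, lookahead] (the unique production whose predict set contains the lookahead).

Stack is shown with the top on the left.

Stack    Input    Action
------------------------
E $      e f y $  output E → e f y
e f y $  e f y $  match 'e'
f y $    f y $    match 'f'
y $      y $      match 'y'
$        $        accept

The string is accepted.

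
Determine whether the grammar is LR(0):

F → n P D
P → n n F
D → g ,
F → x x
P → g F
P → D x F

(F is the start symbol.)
A grammar is LR(0) if no state in the canonical LR(0) collection has:
  - both a shift item (dot before a terminal) and a complete item (shift-reduce conflict), or
  - two or more complete items (reduce-reduce conflict; the accept item [F' → F .] counts as a complete item here).

Augment with F' → F and build the canonical LR(0) collection (I0 = CLOSURE({[F' → . F]}), then GOTO on every symbol after a dot until no new states appear). It has 17 states:
  I0: { [F → . n P D], [F → . x x], [F' → . F] }  — shift
  I1: { [F' → F .] }  — accept
  I2: { [D → . g ,], [F → n . P D], [P → . D x F], [P → . g F], [P → . n n F] }  — shift
  I3: { [F → x . x] }  — shift
  I4: { [F → x x .] }  — reduce
  I5: { [P → D . x F] }  — shift
  I6: { [D → . g ,], [F → n P . D] }  — shift
  I7: { [D → g . ,], [F → . n P D], [F → . x x], [P → g . F] }  — shift
  I8: { [P → n . n F] }  — shift
  I9: { [F → . n P D], [F → . x x], [P → n n . F] }  — shift
  I10: { [P → n n F .] }  — reduce
  I11: { [D → g , .] }  — reduce
  I12: { [P → g F .] }  — reduce
  I13: { [F → n P D .] }  — reduce
  I14: { [D → g . ,] }  — shift
  I15: { [F → . n P D], [F → . x x], [P → D x . F] }  — shift
  I16: { [P → D x F .] }  — reduce

Every state is either a pure shift/goto state or contains exactly one complete item and nothing to shift — no conflicts. The grammar is LR(0).

Answer: Yes, the grammar is LR(0)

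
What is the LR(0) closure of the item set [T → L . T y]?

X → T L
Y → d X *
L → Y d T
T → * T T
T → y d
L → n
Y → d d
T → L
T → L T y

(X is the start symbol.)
{ [L → . Y d T], [L → . n], [T → . * T T], [T → . L T y], [T → . L], [T → . y d], [T → L . T y], [Y → . d X *], [Y → . d d] }

To compute CLOSURE, for each item [A → α.Bβ] where B is a non-terminal, add [B → .γ] for all productions B → γ; repeat for the newly added items until nothing changes.

Start with: [T → L . T y]
  [T → L . T y] has the dot before T: add [T → . * T T], [T → . y d], [T → . L], [T → . L T y]
  [T → . L] has the dot before L: add [L → . Y d T], [L → . n]
  [L → . Y d T] has the dot before Y: add [Y → . d X *], [Y → . d d]
No further items can be added.

CLOSURE = { [L → . Y d T], [L → . n], [T → . * T T], [T → . L T y], [T → . L], [T → . y d], [T → L . T y], [Y → . d X *], [Y → . d d] }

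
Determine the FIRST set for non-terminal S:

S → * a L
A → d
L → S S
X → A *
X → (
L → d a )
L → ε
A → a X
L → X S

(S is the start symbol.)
To compute FIRST(S), examine every production with S on the left-hand side, reading each right-hand side left to right until a non-nullable symbol is reached.

From S → * a L:
  - '*' is a terminal: add '*' and stop

Collecting: FIRST(S) = { '*' }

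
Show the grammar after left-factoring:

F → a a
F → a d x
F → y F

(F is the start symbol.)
F → a F'
F' → a
F' → d x
F → y F

Left-factoring transforms A → αβ₁ | αβ₂ into A → αA' and A' → β₁ | β₂
(α is the longest common prefix among the alternatives). Repeat until
no nonterminal has two alternatives with a common prefix.

Round 1: F has alternatives sharing prefix 'a'. Introduce F': F → a F'
  Add: F' → a
  Add: F' → d x

No remaining common prefixes — done.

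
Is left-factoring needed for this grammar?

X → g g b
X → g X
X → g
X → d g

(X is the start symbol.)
Yes, X has productions with common prefix 'g'

Left-factoring is needed when two productions for the same non-terminal
share a common prefix on the right-hand side.

Productions for X:
  X → g g b
  X → g X
  X → g
  X → d g

Found common prefix 'g' in productions for X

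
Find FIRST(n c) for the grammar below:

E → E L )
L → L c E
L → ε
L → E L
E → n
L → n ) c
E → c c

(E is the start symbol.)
{ 'n' }

To compute FIRST(n c), process the symbols left to right:
Symbol n is a terminal. Add 'n' and stop.
FIRST(n c) = { 'n' }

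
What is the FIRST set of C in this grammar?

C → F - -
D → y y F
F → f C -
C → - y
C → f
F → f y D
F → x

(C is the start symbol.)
{ '-', 'f', 'x' }

FIRST sets of the other non-terminals involved (by the same procedure, iterated to a fixed point):
  FIRST(F) = { 'f', 'x' }

From C → F - -:
  - F is a non-terminal: add FIRST(F) \ {ε} = { 'f', 'x' }
    F is not nullable, so stop
From C → - y:
  - '-' is a terminal: add '-' and stop
From C → f:
  - f is a terminal: add 'f' and stop

Collecting: FIRST(C) = { '-', 'f', 'x' }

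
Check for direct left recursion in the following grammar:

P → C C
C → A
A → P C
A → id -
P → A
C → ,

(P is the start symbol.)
No direct left recursion

Direct left recursion occurs when N → N α for some non-terminal N (the right-hand side begins with the left-hand side itself).

P → C C: starts with C
C → A: starts with A
A → P C: starts with P
A → id -: starts with id
P → A: starts with A
C → ,: starts with ','

No direct left recursion found.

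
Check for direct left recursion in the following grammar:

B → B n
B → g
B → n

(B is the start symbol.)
Yes, B is left-recursive

B → B n: LEFT RECURSIVE (starts with B)
B → g: starts with g
B → n: starts with n

The grammar has direct left recursion on: B.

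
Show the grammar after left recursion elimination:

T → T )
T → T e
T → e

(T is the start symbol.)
T → e T'
T' → ) T'
T' → e T'
T' → ε

T is directly left-recursive. The standard transformation for
  A → A α₁ | ... | A α_m | β₁ | ... | β_n
is
  A  → β₁ A' | ... | β_n A'
  A' → α₁ A' | ... | α_m A' | ε

T → e becomes T → e T'
T → T ) becomes T' → ) T'
T → T e becomes T' → e T'
Add T' → ε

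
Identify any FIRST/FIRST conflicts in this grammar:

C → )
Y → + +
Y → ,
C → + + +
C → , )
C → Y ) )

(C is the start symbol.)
FIRST sets of the non-terminals at (or reachable through a nullable prefix from) the front of some alternative:
  FIRST(Y) = { '+', ',' }

Productions for C:
  C → ): FIRST = { ')' }
  C → + + +: FIRST = { '+' }
  C → , ): FIRST = { ',' }
  C → Y ) ): FIRST = { '+', ',' }
Productions for Y:
  Y → + +: FIRST = { '+' }
  Y → ,: FIRST = { ',' }

Conflict for C: C → + + + and C → Y ) )
  Overlap: { '+' }
Conflict for C: C → , ) and C → Y ) )
  Overlap: { ',' }

Answer: Yes. C → '+' '+' '+' / C → Y ')' ')' on { '+' }; C → ',' ')' / C → Y ')' ')' on { ',' }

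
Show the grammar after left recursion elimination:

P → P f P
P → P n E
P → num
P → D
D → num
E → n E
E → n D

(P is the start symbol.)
P → num P'
P → D P'
P' → f P P'
P' → n E P'
P' → ε
D → num
E → n E
E → n D

P is directly left-recursive. The standard transformation for
  A → A α₁ | ... | A α_m | β₁ | ... | β_n
is
  A  → β₁ A' | ... | β_n A'
  A' → α₁ A' | ... | α_m A' | ε

P → num becomes P → num P'
P → D becomes P → D P'
P → P f P becomes P' → f P P'
P → P n E becomes P' → n E P'
Add P' → ε

Productions for other non-terminals are unchanged:
  D → num
  E → n E
  E → n D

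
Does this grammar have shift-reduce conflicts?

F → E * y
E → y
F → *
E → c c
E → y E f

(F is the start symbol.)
Yes — I5: [E → y .] vs [E → . c c]

Augment with F' → F and build the canonical LR(0) collection (I0 = CLOSURE({[F' → . F]}), then GOTO on every symbol after a dot until no new states appear). It has 11 states:
  I0: { [E → . c c], [E → . y E f], [E → . y], [F → . *], [F → . E * y], [F' → . F] }  — shift
  I1: { [F → * .] }  — reduce
  I2: { [F → E . * y] }  — shift
  I3: { [F' → F .] }  — accept
  I4: { [E → c . c] }  — shift
  I5: { [E → . c c], [E → . y E f], [E → . y], [E → y . E f], [E → y .] }  — shift, reduce
  I6: { [E → y E . f] }  — shift
  I7: { [E → y E f .] }  — reduce
  I8: { [E → c c .] }  — reduce
  I9: { [F → E * . y] }  — shift
  I10: { [F → E * y .] }  — reduce

I5 contains reduce item [E → y .] and shift items [E → . c c], [E → . y], [E → . y E f] — shift-reduce conflict.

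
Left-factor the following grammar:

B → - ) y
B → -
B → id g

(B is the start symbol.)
B → - B'
B' → ) y
B' → ε
B → id g

Left-factoring transforms A → αβ₁ | αβ₂ into A → αA' and A' → β₁ | β₂
(α is the longest common prefix among the alternatives). Repeat until
no nonterminal has two alternatives with a common prefix.

Round 1: B has alternatives sharing prefix '-'. Introduce B': B → - B'
  Add: B' → ) y
  Add: B' → ε

No remaining common prefixes — done.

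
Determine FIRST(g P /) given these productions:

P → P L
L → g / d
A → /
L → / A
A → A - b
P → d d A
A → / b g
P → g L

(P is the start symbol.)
{ 'g' }

To compute FIRST(g P /), process the symbols left to right:
Symbol g is a terminal. Add 'g' and stop.
FIRST(g P /) = { 'g' }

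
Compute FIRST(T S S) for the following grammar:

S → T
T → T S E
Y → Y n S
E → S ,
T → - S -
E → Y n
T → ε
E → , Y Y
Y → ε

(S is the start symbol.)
FIRST sets of the non-terminals involved (from the grammar, by fixed-point iteration):
  FIRST(T) = { ',', '-', 'n', ε }
  FIRST(S) = { ',', '-', 'n', ε }

To compute FIRST(T S S), process the symbols left to right:
Symbol T is a non-terminal. Add FIRST(T) \ {ε} = { ',', '-', 'n' }
T is nullable (ε ∈ FIRST(T)), continue to the next symbol.
Symbol S is a non-terminal. Add FIRST(S) \ {ε} = { ',', '-', 'n' }
S is nullable (ε ∈ FIRST(S)), continue to the next symbol.
Symbol S is a non-terminal. Add FIRST(S) \ {ε} = { ',', '-', 'n' }
S is nullable (ε ∈ FIRST(S)), continue to the next symbol.
All symbols are nullable, so ε is in the result.
FIRST(T S S) = { ',', '-', 'n', ε }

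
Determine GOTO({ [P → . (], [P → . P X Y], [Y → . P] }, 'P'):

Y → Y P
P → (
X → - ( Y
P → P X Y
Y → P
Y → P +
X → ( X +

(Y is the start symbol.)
{ [P → P . X Y], [X → . ( X +], [X → . - ( Y], [Y → P .] }

GOTO(I, 'P') = CLOSURE({ [A → αX.β] : [A → α.Xβ] ∈ I, X = 'P' })

Items with dot before 'P', with the dot advanced:
  [P → . P X Y] → [P → P . X Y]
  [Y → . P] → [Y → P .]
Closure of the advanced items:
  [P → P . X Y] has the dot before X: add [X → . - ( Y], [X → . ( X +]

GOTO = { [P → P . X Y], [X → . ( X +], [X → . - ( Y], [Y → P .] }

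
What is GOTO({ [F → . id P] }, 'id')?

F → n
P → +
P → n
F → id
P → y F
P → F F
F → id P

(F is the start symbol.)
{ [F → . id P], [F → . id], [F → . n], [F → id . P], [P → . +], [P → . F F], [P → . n], [P → . y F] }

GOTO(I, 'id') = CLOSURE({ [A → αX.β] : [A → α.Xβ] ∈ I, X = 'id' })

Items with dot before 'id', with the dot advanced:
  [F → . id P] → [F → id . P]
Closure of the advanced items:
  [F → id . P] has the dot before P: add [P → . +], [P → . n], [P → . y F], [P → . F F]
  [P → . F F] has the dot before F: add [F → . n], [F → . id], [F → . id P]

GOTO = { [F → . id P], [F → . id], [F → . n], [F → id . P], [P → . +], [P → . F F], [P → . n], [P → . y F] }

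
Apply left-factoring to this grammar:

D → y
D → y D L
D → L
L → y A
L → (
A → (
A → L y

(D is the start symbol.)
D → y D'
D' → ε
D' → D L
D → L
L → y A
L → (
A → (
A → L y

Left-factoring transforms A → αβ₁ | αβ₂ into A → αA' and A' → β₁ | β₂
(α is the longest common prefix among the alternatives). Repeat until
no nonterminal has two alternatives with a common prefix.

Round 1: D has alternatives sharing prefix 'y'. Introduce D': D → y D'
  Add: D' → ε
  Add: D' → D L

No remaining common prefixes — done.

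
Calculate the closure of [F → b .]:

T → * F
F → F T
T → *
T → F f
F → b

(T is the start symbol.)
{ [F → b .] }

Start with: [F → b .]
The dot is at the end, so nothing is added.

CLOSURE = { [F → b .] }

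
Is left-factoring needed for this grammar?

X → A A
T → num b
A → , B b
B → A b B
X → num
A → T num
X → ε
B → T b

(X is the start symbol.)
No, left-factoring is not needed

Left-factoring is needed when two productions for the same non-terminal
share a common prefix on the right-hand side.

Productions for X:
  X → A A
  X → num
  X → ε
Productions for A:
  A → , B b
  A → T num
Productions for B:
  B → A b B
  B → T b

No common prefixes found.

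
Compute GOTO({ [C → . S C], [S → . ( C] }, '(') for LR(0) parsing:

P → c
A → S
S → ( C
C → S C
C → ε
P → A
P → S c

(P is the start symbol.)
GOTO(I, '(') = CLOSURE({ [A → αX.β] : [A → α.Xβ] ∈ I, X = '(' })

Items with dot before '(', with the dot advanced:
  [S → . ( C] → [S → ( . C]
Closure of the advanced items:
  [S → ( . C] has the dot before C: add [C → . S C], [C → .]
  [C → . S C] has the dot before S: add [S → . ( C]

GOTO = { [C → . S C], [C → .], [S → ( . C], [S → . ( C] }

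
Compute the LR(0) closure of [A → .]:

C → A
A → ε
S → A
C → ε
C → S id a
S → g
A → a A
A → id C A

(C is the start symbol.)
Start with: [A → .]
The dot is at the end, so nothing is added.

CLOSURE = { [A → .] }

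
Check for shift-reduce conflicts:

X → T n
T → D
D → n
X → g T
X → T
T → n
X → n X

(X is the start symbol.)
Yes — I2: [X → T .] vs [X → T . n]; I5: [D → n .] vs [D → . n]

Augment with X' → X and build the canonical LR(0) collection (I0 = CLOSURE({[X' → . X]}), then GOTO on every symbol after a dot until no new states appear). It has 10 states:
  I0: { [D → . n], [T → . D], [T → . n], [X → . T n], [X → . T], [X → . g T], [X → . n X], [X' → . X] }  — shift
  I1: { [T → D .] }  — reduce
  I2: { [X → T . n], [X → T .] }  — shift, reduce
  I3: { [X' → X .] }  — accept
  I4: { [D → . n], [T → . D], [T → . n], [X → g . T] }  — shift
  I5: { [D → . n], [D → n .], [T → . D], [T → . n], [T → n .], [X → . T n], [X → . T], [X → . g T], [X → . n X], [X → n . X] }  — shift, 2 reduces
  I6: { [X → n X .] }  — reduce
  I7: { [X → g T .] }  — reduce
  I8: { [D → n .], [T → n .] }  — 2 reduces
  I9: { [X → T n .] }  — reduce

I2 contains reduce item [X → T .] and shift item [X → T . n] — shift-reduce conflict.
I5 contains reduce items [D → n .], [T → n .] and shift items [D → . n], [T → . n], [X → . g T], [X → . n X] — shift-reduce conflict.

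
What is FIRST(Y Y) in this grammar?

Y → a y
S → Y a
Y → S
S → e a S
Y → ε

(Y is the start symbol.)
FIRST sets of the non-terminals involved (from the grammar, by fixed-point iteration):
  FIRST(Y) = { 'a', 'e', ε }

To compute FIRST(Y Y), process the symbols left to right:
Symbol Y is a non-terminal. Add FIRST(Y) \ {ε} = { 'a', 'e' }
Y is nullable (ε ∈ FIRST(Y)), continue to the next symbol.
Symbol Y is a non-terminal. Add FIRST(Y) \ {ε} = { 'a', 'e' }
Y is nullable (ε ∈ FIRST(Y)), continue to the next symbol.
All symbols are nullable, so ε is in the result.
FIRST(Y Y) = { 'a', 'e', ε }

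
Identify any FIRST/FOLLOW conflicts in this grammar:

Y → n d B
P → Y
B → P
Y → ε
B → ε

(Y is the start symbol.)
A FIRST/FOLLOW conflict occurs when a non-terminal N has a nullable alternative N → β (β ⇒* ε) and another alternative N → α with FIRST(α) ∩ FOLLOW(N) ≠ ∅: on such a lookahead the parser cannot decide between expanding α and letting N vanish via β.

Nullable non-terminals: B, P, Y.
FIRST sets used below: FIRST(P) = { 'n', ε }

B: nullable alternative(s) B → P, B → ε; FOLLOW(B) = { $ }
  B → P: FIRST \ {ε} = { 'n' } — disjoint from FOLLOW(B)
  B → ε: FIRST \ {ε} = { } — disjoint from FOLLOW(B)
P has a nullable alternative but only one production, so nothing to check.

Y: nullable alternative(s) Y → ε; FOLLOW(Y) = { $ }
  Y → n d B: FIRST \ {ε} = { 'n' } — disjoint from FOLLOW(Y)
  Y → ε: FIRST \ {ε} = { } — this is the only nullable alternative, skip

No FIRST/FOLLOW conflicts found.

Answer: No FIRST/FOLLOW conflicts.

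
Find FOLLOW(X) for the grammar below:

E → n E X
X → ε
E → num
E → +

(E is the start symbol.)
In E → n E X: X is at the end, add FOLLOW(E)

The FOLLOW sets referred to above (computed the same way, to a fixed point):
  FOLLOW(E) = { $ }

Taking the union: FOLLOW(X) = { $ }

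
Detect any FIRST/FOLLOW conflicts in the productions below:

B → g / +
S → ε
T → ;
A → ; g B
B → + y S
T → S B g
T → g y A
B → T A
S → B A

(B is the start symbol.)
Nullable non-terminals: S.
FIRST sets used below: FIRST(B) = { '+', ';', 'g' }

S: nullable alternative(s) S → ε; FOLLOW(S) = { $, '+', ';', 'g' }
  S → ε: FIRST \ {ε} = { } — this is the only nullable alternative, skip
  S → B A: FIRST \ {ε} = { '+', ';', 'g' } — overlaps FOLLOW(S) on { '+', ';', 'g' }: CONFLICT

A, B, T have no nullable alternative, so no FIRST/FOLLOW check is needed there.

So the grammar has 1 FIRST/FOLLOW conflict (marked CONFLICT above).

Answer: Yes. S → B A with FOLLOW(S) on { '+', ';', 'g' }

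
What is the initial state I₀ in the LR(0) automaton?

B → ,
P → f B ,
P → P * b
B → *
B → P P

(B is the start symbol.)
First, augment the grammar with B' → B
I₀ = CLOSURE({ [B' → . B] }):
  [B' → . B] has the dot before B: add [B → . ,], [B → . *], [B → . P P]
  [B → . P P] has the dot before P: add [P → . f B ,], [P → . P * b]
No further items can be added.

I₀ = { [B → . *], [B → . ,], [B → . P P], [B' → . B], [P → . P * b], [P → . f B ,] }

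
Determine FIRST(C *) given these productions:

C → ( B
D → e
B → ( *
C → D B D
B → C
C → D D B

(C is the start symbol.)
FIRST sets of the non-terminals involved (from the grammar, by fixed-point iteration):
  FIRST(C) = { '(', 'e' }

To compute FIRST(C *), process the symbols left to right:
Symbol C is a non-terminal. Add FIRST(C) \ {ε} = { '(', 'e' }
C is not nullable (ε ∉ FIRST(C)), so stop here.
FIRST(C *) = { '(', 'e' }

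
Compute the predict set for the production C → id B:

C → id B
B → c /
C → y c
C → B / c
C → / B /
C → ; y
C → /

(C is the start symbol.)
PREDICT(C → id B) = (FIRST(RHS) \ {ε}) ∪ (FOLLOW(C) if ε ∈ FIRST(RHS), i.e. RHS ⇒* ε)
FIRST(id B) = { 'id' }
ε ∉ FIRST(id B), so FOLLOW(C) is not added.
PREDICT(C → id B) = { 'id' }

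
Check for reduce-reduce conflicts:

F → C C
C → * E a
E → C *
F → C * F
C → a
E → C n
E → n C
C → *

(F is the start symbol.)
A reduce-reduce conflict occurs when an LR(0) state has two complete items [A → α .] and [B → β .] — both call for a reduction, and with no lookahead the parser cannot choose between them.

Augment with F' → F and build the canonical LR(0) collection (I0 = CLOSURE({[F' → . F]}), then GOTO on every symbol after a dot until no new states appear). It has 17 states:
  I0: { [C → . * E a], [C → . *], [C → . a], [F → . C * F], [F → . C C], [F' → . F] }  — shift
  I1: { [C → * . E a], [C → * .], [C → . * E a], [C → . *], [C → . a], [E → . C *], [E → . C n], [E → . n C] }  — shift, reduce
  I2: { [C → . * E a], [C → . *], [C → . a], [F → C . * F], [F → C . C] }  — shift
  I3: { [F' → F .] }  — accept
  I4: { [C → a .] }  — reduce
  I5: { [C → * . E a], [C → * .], [C → . * E a], [C → . *], [C → . a], [E → . C *], [E → . C n], [E → . n C], [F → . C * F], [F → . C C], [F → C * . F] }  — shift, reduce
  I6: { [F → C C .] }  — reduce
  I7: { [C → . * E a], [C → . *], [C → . a], [E → C . *], [E → C . n], [F → C . * F], [F → C . C] }  — shift
  I8: { [C → * E . a] }  — shift
  I9: { [F → C * F .] }  — reduce
  I10: { [C → . * E a], [C → . *], [C → . a], [E → n . C] }  — shift
  I11: { [E → n C .] }  — reduce
  I12: { [C → * E a .] }  — reduce
  I13: { [C → * . E a], [C → * .], [C → . * E a], [C → . *], [C → . a], [E → . C *], [E → . C n], [E → . n C], [E → C * .], [F → . C * F], [F → . C C], [F → C * . F] }  — shift, 2 reduces
  I14: { [E → C n .] }  — reduce
  I15: { [E → C . *], [E → C . n] }  — shift
  I16: { [E → C * .] }  — reduce

I13 contains complete items [C → * .], [E → C * .] — reduce-reduce conflict.

Answer: Yes — I13: [C → * .] vs [E → C * .]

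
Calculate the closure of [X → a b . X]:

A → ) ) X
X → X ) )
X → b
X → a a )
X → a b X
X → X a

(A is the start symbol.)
To compute CLOSURE, for each item [A → α.Bβ] where B is a non-terminal, add [B → .γ] for all productions B → γ; repeat for the newly added items until nothing changes.

Start with: [X → a b . X]
  [X → a b . X] has the dot before X: add [X → . X ) )], [X → . b], [X → . a a )], [X → . a b X], [X → . X a]
No further items can be added.

CLOSURE = { [X → . X ) )], [X → . X a], [X → . a a )], [X → . a b X], [X → . b], [X → a b . X] }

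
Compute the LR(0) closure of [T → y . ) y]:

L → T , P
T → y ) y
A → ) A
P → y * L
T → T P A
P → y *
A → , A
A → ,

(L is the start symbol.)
Start with: [T → y . ) y]
The dot precedes the terminal ')', so nothing is added.

CLOSURE = { [T → y . ) y] }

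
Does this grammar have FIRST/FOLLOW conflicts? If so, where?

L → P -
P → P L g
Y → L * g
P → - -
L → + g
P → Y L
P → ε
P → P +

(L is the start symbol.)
Nullable non-terminals: P.
FIRST sets used below: FIRST(P) = { '+', '-', ε }, FIRST(L) = { '+', '-' }, FIRST(Y) = { '+', '-' }

P: nullable alternative(s) P → ε; FOLLOW(P) = { '+', '-' }
  P → P L g: FIRST \ {ε} = { '+', '-' } — overlaps FOLLOW(P) on { '+', '-' }: CONFLICT
  P → - -: FIRST \ {ε} = { '-' } — overlaps FOLLOW(P) on { '-' }: CONFLICT
  P → Y L: FIRST \ {ε} = { '+', '-' } — overlaps FOLLOW(P) on { '+', '-' }: CONFLICT
  P → ε: FIRST \ {ε} = { } — this is the only nullable alternative, skip
  P → P +: FIRST \ {ε} = { '+', '-' } — overlaps FOLLOW(P) on { '+', '-' }: CONFLICT

L, Y have no nullable alternative, so no FIRST/FOLLOW check is needed there.

So the grammar has 4 FIRST/FOLLOW conflicts (marked CONFLICT above).

Answer: Yes. P → P L g with FOLLOW(P) on { '+', '-' }; P → '-' '-' with FOLLOW(P) on { '-' }; P → Y L with FOLLOW(P) on { '+', '-' }; P → P '+' with FOLLOW(P) on { '+', '-' }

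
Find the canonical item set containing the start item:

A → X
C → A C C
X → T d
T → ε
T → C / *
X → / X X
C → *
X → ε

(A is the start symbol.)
{ [A → . X], [A' → . A], [C → . *], [C → . A C C], [T → . C / *], [T → .], [X → . / X X], [X → . T d], [X → .] }

First, augment the grammar with A' → A
I₀ = CLOSURE({ [A' → . A] }):
  [A' → . A] has the dot before A: add [A → . X]
  [A → . X] has the dot before X: add [X → . T d], [X → . / X X], [X → .]
  [X → . T d] has the dot before T: add [T → .], [T → . C / *]
  [T → . C / *] has the dot before C: add [C → . A C C], [C → . *]
No further items can be added.

I₀ = { [A → . X], [A' → . A], [C → . *], [C → . A C C], [T → . C / *], [T → .], [X → . / X X], [X → . T d], [X → .] }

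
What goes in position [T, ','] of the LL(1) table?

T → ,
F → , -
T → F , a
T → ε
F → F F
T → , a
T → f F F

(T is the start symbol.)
To find M[T, ','], we find productions for T where ',' is in the predict set (PREDICT(N → α) = (FIRST(α) \ {ε}) ∪ (FOLLOW(N) if α ⇒* ε)).

Relevant sets:
  FIRST(F) = { ',' }
  FOLLOW(T) = { $ }

T → ,: PREDICT = { ',' }
  ',' is in predict set, so this production goes in M[T, ',']
T → F , a: PREDICT = { ',' }
  ',' is in predict set, so this production goes in M[T, ',']
T → ε: PREDICT = { $ }
T → , a: PREDICT = { ',' }
  ',' is in predict set, so this production goes in M[T, ',']
T → f F F: PREDICT = { 'f' }

M[T, ','] = T → ,, T → F , a, T → , a  (a multiply-defined cell — the grammar is not LL(1))

Answer: T → ,, T → F , a, T → , a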